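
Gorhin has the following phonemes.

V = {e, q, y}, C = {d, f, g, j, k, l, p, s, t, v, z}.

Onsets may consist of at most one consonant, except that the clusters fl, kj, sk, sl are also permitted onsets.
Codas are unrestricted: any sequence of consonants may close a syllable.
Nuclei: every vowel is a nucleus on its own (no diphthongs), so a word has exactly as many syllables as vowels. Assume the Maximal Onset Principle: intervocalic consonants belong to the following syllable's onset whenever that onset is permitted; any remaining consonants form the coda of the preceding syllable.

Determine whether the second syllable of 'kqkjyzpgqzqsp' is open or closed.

Nuclei (vowels): q, y, q, q → 4 syllables.
/q…y/ gap (V1→V2): /kj/ — entire cluster is a permitted onset → onset /kj/, coda ∅.
/y…q/ gap (V2→V3): /zpg/; trying suffixes from longest down, /g/ is the first permitted one, so coda /zp/ | onset /g/.
/q…q/ gap (V3→V4): /z/ → onset of the next syllable (single consonants are always licit onsets).
So the parse is kq.kjyzp.gq.zqsp.
Syllable 2 is /kjyzp/ with coda /zp/, so it is closed.

closed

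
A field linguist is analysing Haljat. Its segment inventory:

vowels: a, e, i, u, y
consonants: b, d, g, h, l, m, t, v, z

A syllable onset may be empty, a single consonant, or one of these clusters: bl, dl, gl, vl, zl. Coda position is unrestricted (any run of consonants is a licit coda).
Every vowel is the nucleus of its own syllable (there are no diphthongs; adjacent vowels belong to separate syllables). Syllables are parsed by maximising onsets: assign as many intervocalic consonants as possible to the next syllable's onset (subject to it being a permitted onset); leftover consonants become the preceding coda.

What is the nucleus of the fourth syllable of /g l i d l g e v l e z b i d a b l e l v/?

The vowels are i, e, e, i, a, e — 6 nuclei, so 6 syllables.
The fourth nucleus (vowel 4 from the left) is /i/.

i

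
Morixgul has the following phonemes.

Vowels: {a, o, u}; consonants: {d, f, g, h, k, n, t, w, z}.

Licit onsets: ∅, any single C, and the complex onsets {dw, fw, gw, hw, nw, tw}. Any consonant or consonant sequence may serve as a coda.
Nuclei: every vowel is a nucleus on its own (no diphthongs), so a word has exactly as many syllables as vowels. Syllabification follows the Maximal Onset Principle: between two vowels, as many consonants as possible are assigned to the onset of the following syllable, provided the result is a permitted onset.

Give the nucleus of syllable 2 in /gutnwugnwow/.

u

The vowels are u, u, o — 3 nuclei, so 3 syllables.
The second nucleus (vowel 2 from the left) is /u/.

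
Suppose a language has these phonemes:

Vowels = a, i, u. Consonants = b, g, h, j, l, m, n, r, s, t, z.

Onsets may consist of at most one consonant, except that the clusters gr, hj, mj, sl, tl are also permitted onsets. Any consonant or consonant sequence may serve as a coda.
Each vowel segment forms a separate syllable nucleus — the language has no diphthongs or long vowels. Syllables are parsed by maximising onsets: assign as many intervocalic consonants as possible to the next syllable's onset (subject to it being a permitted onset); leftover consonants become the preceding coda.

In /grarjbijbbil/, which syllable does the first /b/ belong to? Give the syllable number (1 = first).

2

Nuclei (vowels): a, i, i → 3 syllables.
/a…i/ gap (V1→V2): /rjb/ splits as /rj/ + /b/ (/b/ is the longest suffix that is a licit onset).
/i…i/ gap (V2→V3): cluster /jbb/ — the longest permitted-onset suffix is /b/; onset = /b/, preceding coda = /jb/.
Putting it together: grarj.bijb.bil.
The first /b/ is in the onset of syllable 2 (/bijb/).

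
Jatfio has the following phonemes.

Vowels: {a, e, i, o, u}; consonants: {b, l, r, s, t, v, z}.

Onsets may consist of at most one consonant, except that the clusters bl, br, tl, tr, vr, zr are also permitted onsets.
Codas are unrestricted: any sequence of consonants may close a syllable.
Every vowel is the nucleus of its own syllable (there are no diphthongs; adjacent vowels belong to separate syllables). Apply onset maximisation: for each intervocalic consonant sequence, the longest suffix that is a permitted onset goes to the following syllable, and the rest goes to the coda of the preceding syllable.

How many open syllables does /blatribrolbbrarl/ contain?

2

The vowels are a, i, o, a — 4 nuclei, so 4 syllables.
/a…i/ gap (V1→V2): /tr/ is a licit onset in full, so it all attaches to the next syllable.
/i…o/ gap (V2→V3): /br/ — entire cluster is a permitted onset → onset /br/, coda ∅.
/o…a/ gap (V3→V4): /lbbr/ splits as /lb/ + /br/ (/br/ is the longest suffix that is a licit onset).
So the parse is bla.tri.brolb.brarl.
Classifying each syllable: /bla/ (open), /tri/ (open), /brolb/ (closed), /brarl/ (closed).
Open syllables: 2.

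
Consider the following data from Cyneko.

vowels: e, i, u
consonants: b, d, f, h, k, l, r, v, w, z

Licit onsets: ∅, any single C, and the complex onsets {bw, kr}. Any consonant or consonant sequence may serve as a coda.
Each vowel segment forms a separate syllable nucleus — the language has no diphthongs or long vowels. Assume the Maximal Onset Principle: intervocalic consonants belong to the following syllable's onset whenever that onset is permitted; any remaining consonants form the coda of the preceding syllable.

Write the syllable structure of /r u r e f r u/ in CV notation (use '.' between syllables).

The vowels are u, e, u — 3 nuclei, so 3 syllables.
σ1/σ2 boundary: just /r/ — single C goes to the following onset.
σ2/σ3 boundary: /fr/ — longest licit onset from the right is /r/, leaving /f/ as coda.
Putting it together: ru.ref.ru.
Mapping each syllable to C/V: /ru/ → CV, /ref/ → CVC, /ru/ → CV.

CV.CVC.CV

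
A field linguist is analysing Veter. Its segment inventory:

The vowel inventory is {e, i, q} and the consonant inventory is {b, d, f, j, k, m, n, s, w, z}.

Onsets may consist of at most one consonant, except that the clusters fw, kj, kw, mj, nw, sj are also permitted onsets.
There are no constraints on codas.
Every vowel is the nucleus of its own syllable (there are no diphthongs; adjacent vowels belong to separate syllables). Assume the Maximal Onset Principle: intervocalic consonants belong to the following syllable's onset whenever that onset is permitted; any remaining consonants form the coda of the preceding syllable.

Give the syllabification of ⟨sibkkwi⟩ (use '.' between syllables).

sibk.kwi

Nuclei (vowels): i, i → 2 syllables.
Between /i/ (V1) and /i/ (V2): /bkkw/ — longest licit onset from the right is /kw/, leaving /bk/ as coda.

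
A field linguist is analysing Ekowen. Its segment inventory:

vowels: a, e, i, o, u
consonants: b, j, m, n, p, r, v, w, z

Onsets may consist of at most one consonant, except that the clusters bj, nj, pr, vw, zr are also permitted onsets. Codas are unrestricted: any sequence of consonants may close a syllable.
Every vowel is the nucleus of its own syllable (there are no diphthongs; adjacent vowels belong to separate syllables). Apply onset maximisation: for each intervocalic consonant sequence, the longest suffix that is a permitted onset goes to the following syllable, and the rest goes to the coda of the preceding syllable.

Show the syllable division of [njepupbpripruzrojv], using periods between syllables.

The vowels are e, u, i, u, o — 5 nuclei, so 5 syllables.
V1 /e/ – V2 /u/: just /p/ — single C goes to the following onset.
V2 /u/ – V3 /i/: /pbpr/ — longest licit onset from the right is /pr/, leaving /pb/ as coda.
V3 /i/ – V4 /u/: cluster /pr/ — /pr/ is itself a permitted onset, so the whole cluster goes right; preceding coda = ∅.
V4 /u/ – V5 /o/: cluster /zr/ — /zr/ is itself a permitted onset, so the whole cluster goes right; preceding coda = ∅.

nje.pupb.pri.pru.zrojv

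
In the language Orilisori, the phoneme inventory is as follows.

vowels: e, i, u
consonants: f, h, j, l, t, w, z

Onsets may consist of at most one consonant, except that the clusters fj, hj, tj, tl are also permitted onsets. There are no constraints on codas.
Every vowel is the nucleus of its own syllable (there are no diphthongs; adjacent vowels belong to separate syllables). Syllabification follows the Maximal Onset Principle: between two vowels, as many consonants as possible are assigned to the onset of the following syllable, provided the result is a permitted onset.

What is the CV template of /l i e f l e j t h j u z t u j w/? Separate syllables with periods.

CV.VC.CVCC.CCVC.CVCC

The vowels are i, e, e, u, u — 5 nuclei, so 5 syllables.
Between /i/ (V1) and /e/ (V2): hiatus — the boundary sits between the two vowels.
Between /e/ (V2) and /e/ (V3): cluster /fl/ — the longest permitted-onset suffix is /l/; onset = /l/, preceding coda = /f/.
Between /e/ (V3) and /u/ (V4): /jthj/ — longest licit onset from the right is /hj/, leaving /jt/ as coda.
Between /u/ (V4) and /u/ (V5): /zt/ — longest licit onset from the right is /t/, leaving /z/ as coda.
Result: li.ef.lejt.hjuz.tujw.
Mapping each syllable to C/V: /li/ → CV, /ef/ → VC, /lejt/ → CVCC, /hjuz/ → CCVC, /tujw/ → CVCC.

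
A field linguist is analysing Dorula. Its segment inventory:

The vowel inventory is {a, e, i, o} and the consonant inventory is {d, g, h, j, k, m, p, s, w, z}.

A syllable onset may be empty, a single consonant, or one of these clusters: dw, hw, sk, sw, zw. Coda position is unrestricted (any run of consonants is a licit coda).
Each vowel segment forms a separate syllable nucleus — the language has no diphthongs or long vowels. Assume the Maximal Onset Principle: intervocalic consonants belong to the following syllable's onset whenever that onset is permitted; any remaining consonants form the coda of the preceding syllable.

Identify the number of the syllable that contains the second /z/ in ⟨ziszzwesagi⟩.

The vowels are i, e, a, i — 4 nuclei, so 4 syllables.
Between /i/ (V1) and /e/ (V2): /szzw/ — longest licit onset from the right is /zw/, leaving /sz/ as coda.
Between /e/ (V2) and /a/ (V3): just /s/ — single C goes to the following onset.
Between /a/ (V3) and /i/ (V4): /g/ is a single consonant, so it becomes the next onset.
Putting it together: zisz.zwe.sa.gi.
The second /z/ is in the coda of syllable 1 (/zisz/).

1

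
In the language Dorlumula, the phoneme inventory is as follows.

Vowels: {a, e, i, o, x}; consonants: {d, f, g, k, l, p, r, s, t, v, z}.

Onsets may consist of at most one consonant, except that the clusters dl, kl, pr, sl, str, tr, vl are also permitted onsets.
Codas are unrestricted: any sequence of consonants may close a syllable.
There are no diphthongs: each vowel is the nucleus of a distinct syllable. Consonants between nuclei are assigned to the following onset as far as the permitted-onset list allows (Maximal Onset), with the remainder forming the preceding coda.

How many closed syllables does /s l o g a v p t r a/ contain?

1

Nuclei (vowels): o, a, a → 3 syllables.
σ1/σ2 boundary: /g/ → onset of the next syllable (single consonants are always licit onsets).
σ2/σ3 boundary: /vptr/; trying suffixes from longest down, /tr/ is the first permitted one, so coda /vp/ | onset /tr/.
Result: slo.gavp.tra.
Classifying each syllable: /slo/ (open), /gavp/ (closed), /tra/ (open).
Closed syllables: 1.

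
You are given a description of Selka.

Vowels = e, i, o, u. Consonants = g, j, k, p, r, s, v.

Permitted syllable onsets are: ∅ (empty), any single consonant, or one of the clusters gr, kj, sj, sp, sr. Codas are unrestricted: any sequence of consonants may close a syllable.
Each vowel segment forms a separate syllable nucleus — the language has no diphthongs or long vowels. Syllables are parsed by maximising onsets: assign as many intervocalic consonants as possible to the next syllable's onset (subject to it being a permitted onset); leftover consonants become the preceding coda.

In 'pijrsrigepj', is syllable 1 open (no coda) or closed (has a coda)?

closed

The vowels are i, i, e — 3 nuclei, so 3 syllables.
Between /i/ (V1) and /i/ (V2): cluster /jrsr/ — the longest permitted-onset suffix is /sr/; onset = /sr/, preceding coda = /jr/.
Between /i/ (V2) and /e/ (V3): /g/ is a single consonant, so it becomes the next onset.
So the parse is pijr.sri.gepj.
Syllable 1 is /pijr/ with coda /jr/, so it is closed.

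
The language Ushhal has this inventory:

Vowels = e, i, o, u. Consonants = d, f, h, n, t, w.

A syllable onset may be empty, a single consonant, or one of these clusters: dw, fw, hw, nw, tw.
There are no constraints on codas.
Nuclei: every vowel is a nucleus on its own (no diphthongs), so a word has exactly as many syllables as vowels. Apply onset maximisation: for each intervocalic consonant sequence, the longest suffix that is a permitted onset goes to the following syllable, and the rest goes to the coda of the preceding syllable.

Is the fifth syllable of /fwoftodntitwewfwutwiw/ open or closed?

open

Vowels present: o, o, i, e, u, i; each is a nucleus, giving 6 syllables.
/o…o/ gap (V1→V2): /ft/ — longest licit onset from the right is /t/, leaving /f/ as coda.
/o…i/ gap (V2→V3): /dnt/ splits as /dn/ + /t/ (/t/ is the longest suffix that is a licit onset).
/i…e/ gap (V3→V4): cluster /tw/ — /tw/ is itself a permitted onset, so the whole cluster goes right; preceding coda = ∅.
/e…u/ gap (V4→V5): cluster /wfw/ — the longest permitted-onset suffix is /fw/; onset = /fw/, preceding coda = /w/.
/u…i/ gap (V5→V6): cluster /tw/ — /tw/ is itself a permitted onset, so the whole cluster goes right; preceding coda = ∅.
So the parse is fwof.todn.ti.twew.fwu.twiw.
Syllable 5 is /fwu/; it ends in its nucleus with no coda, so it is open.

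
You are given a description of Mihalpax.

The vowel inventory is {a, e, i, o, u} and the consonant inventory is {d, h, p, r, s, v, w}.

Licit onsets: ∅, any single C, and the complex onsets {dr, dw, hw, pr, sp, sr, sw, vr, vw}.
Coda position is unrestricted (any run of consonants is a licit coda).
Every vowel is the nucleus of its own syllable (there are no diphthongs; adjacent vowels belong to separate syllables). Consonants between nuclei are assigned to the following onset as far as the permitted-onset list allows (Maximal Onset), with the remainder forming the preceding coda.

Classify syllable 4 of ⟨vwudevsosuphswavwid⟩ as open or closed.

Nuclei (vowels): u, e, o, u, a, i → 6 syllables.
σ1/σ2 boundary: /d/ → onset of the next syllable (single consonants are always licit onsets).
σ2/σ3 boundary: /vs/; trying suffixes from longest down, /s/ is the first permitted one, so coda /v/ | onset /s/.
σ3/σ4 boundary: /s/ → onset of the next syllable (single consonants are always licit onsets).
σ4/σ5 boundary: /phsw/ splits as /ph/ + /sw/ (/sw/ is the longest suffix that is a licit onset).
σ5/σ6 boundary: /vw/ is a licit onset in full, so it all attaches to the next syllable.
Syllabification: vwu.dev.so.suph.swa.vwid.
Syllable 4 is /suph/ with coda /ph/, so it is closed.

closed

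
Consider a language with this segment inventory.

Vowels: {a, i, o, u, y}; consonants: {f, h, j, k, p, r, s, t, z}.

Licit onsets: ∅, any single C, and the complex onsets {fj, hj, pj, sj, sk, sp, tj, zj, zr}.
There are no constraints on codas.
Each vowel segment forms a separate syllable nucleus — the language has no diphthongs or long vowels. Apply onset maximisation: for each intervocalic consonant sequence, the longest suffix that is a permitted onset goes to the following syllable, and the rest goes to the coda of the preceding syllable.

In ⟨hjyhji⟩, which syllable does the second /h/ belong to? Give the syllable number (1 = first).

2

The vowels are y, i — 2 nuclei, so 2 syllables.
V1 /y/ – V2 /i/: /hj/ is a licit onset in full, so it all attaches to the next syllable.
Syllabification: hjy.hji.
The second /h/ is in the onset of syllable 2 (/hji/).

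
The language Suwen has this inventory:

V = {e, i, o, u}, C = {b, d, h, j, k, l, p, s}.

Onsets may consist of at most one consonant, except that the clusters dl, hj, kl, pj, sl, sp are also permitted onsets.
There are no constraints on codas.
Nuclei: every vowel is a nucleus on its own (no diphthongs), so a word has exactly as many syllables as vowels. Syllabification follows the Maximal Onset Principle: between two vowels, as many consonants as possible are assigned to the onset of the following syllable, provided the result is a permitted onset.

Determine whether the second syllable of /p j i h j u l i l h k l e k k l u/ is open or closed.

open

Nuclei (vowels): i, u, i, e, u → 5 syllables.
V1 /i/ – V2 /u/: /hj/ is a licit onset in full, so it all attaches to the next syllable.
V2 /u/ – V3 /i/: /l/ → onset of the next syllable (single consonants are always licit onsets).
V3 /i/ – V4 /e/: /lhkl/ splits as /lh/ + /kl/ (/kl/ is the longest suffix that is a licit onset).
V4 /e/ – V5 /u/: /kkl/ — longest licit onset from the right is /kl/, leaving /k/ as coda.
Syllabification: pji.hju.lilh.klek.klu.
Syllable 2 is /hju/; it ends in its nucleus with no coda, so it is open.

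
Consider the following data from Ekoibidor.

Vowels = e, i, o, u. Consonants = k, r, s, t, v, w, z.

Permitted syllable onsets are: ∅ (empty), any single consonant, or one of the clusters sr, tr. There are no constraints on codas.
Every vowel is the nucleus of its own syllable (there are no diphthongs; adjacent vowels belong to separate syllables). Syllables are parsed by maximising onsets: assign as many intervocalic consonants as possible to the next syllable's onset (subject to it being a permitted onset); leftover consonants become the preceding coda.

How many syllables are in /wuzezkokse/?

Vowels present: u, e, o, e; each is a nucleus, giving 4 syllables.

4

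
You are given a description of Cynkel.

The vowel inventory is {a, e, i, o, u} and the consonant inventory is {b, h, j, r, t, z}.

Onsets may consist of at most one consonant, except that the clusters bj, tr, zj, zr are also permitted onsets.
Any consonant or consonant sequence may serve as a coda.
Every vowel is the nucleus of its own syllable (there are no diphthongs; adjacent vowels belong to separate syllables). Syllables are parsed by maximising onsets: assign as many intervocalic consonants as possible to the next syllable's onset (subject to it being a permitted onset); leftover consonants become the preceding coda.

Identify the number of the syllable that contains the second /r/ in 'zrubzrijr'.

The vowels are u, i — 2 nuclei, so 2 syllables.
V1 /u/ – V2 /i/: /bzr/ splits as /b/ + /zr/ (/zr/ is the longest suffix that is a licit onset).
So the parse is zrub.zrijr.
The second /r/ is in the onset of syllable 2 (/zrijr/).

2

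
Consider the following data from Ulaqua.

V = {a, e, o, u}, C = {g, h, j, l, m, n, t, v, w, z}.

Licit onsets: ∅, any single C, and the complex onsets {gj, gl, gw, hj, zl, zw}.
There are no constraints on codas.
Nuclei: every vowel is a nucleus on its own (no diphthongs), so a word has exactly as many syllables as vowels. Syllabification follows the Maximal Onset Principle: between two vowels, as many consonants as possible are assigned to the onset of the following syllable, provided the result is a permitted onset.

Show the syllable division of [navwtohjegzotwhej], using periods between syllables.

Nuclei (vowels): a, o, e, o, e → 5 syllables.
V1 /a/ – V2 /o/: cluster /vwt/ — the longest permitted-onset suffix is /t/; onset = /t/, preceding coda = /vw/.
V2 /o/ – V3 /e/: /hj/ is a licit onset in full, so it all attaches to the next syllable.
V3 /e/ – V4 /o/: cluster /gz/ — the longest permitted-onset suffix is /z/; onset = /z/, preceding coda = /g/.
V4 /o/ – V5 /e/: /twh/ — longest licit onset from the right is /h/, leaving /tw/ as coda.

navw.to.hjeg.zotw.hej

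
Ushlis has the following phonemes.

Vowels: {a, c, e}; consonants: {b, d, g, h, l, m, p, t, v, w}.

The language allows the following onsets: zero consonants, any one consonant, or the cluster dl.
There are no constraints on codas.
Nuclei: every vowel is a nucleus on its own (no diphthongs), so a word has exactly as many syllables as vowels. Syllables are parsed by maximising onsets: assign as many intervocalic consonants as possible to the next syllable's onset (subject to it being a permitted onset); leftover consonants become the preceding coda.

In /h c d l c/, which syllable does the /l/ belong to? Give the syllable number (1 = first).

The vowels are c, c — 2 nuclei, so 2 syllables.
V1 /c/ – V2 /c/: /dl/ — entire cluster is a permitted onset → onset /dl/, coda ∅.
Result: hc.dlc.
The /l/ is in the onset of syllable 2 (/dlc/).

2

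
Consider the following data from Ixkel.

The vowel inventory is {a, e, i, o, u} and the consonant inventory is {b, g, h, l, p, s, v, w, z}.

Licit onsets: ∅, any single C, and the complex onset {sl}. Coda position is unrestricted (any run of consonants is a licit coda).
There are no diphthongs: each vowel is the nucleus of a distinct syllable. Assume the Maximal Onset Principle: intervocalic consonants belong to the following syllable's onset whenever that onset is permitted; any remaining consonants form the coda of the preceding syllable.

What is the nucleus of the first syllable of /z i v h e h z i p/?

Nuclei (vowels): i, e, i → 3 syllables.
The first nucleus (vowel 1 from the left) is /i/.

i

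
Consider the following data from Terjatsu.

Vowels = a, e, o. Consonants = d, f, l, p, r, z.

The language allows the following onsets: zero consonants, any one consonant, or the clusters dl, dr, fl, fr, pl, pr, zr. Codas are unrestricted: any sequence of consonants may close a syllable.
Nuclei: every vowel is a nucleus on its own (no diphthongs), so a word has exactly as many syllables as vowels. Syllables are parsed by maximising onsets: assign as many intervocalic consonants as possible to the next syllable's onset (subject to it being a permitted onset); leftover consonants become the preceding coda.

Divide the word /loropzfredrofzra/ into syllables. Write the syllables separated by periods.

lo.ropz.fre.drof.zra

Vowels present: o, o, e, o, a; each is a nucleus, giving 5 syllables.
Between /o/ (V1) and /o/ (V2): /r/ → onset of the next syllable (single consonants are always licit onsets).
Between /o/ (V2) and /e/ (V3): /pzfr/ — longest licit onset from the right is /fr/, leaving /pz/ as coda.
Between /e/ (V3) and /o/ (V4): /dr/ — entire cluster is a permitted onset → onset /dr/, coda ∅.
Between /o/ (V4) and /a/ (V5): /fzr/ splits as /f/ + /zr/ (/zr/ is the longest suffix that is a licit onset).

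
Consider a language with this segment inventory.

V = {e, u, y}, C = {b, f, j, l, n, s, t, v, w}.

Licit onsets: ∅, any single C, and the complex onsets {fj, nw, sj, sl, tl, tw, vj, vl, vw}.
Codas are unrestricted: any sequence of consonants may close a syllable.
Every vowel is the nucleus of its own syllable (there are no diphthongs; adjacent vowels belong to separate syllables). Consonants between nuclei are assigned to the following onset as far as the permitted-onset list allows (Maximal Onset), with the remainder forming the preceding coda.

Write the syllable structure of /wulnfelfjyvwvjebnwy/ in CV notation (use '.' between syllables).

CVCC.CVC.CCVCC.CCVC.CCV

Nuclei (vowels): u, e, y, e, y → 5 syllables.
Between /u/ (V1) and /e/ (V2): /lnf/; trying suffixes from longest down, /f/ is the first permitted one, so coda /ln/ | onset /f/.
Between /e/ (V2) and /y/ (V3): cluster /lfj/ — the longest permitted-onset suffix is /fj/; onset = /fj/, preceding coda = /l/.
Between /y/ (V3) and /e/ (V4): /vwvj/; trying suffixes from longest down, /vj/ is the first permitted one, so coda /vw/ | onset /vj/.
Between /e/ (V4) and /y/ (V5): /bnw/ — longest licit onset from the right is /nw/, leaving /b/ as coda.
Syllabification: wuln.fel.fjyvw.vjeb.nwy.
Mapping each syllable to C/V: /wuln/ → CVCC, /fel/ → CVC, /fjyvw/ → CCVCC, /vjeb/ → CCVC, /nwy/ → CCV.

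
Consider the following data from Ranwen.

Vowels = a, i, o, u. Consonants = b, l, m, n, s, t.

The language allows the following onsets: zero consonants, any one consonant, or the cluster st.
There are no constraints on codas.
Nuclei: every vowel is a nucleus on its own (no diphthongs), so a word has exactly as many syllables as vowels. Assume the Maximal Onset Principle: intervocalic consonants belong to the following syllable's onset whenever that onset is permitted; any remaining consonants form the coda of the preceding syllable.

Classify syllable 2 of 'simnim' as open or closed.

Vowels present: i, i; each is a nucleus, giving 2 syllables.
Between /i/ (V1) and /i/ (V2): /mn/ — longest licit onset from the right is /n/, leaving /m/ as coda.
Syllabification: sim.nim.
Syllable 2 is /nim/ with coda /m/, so it is closed.

closed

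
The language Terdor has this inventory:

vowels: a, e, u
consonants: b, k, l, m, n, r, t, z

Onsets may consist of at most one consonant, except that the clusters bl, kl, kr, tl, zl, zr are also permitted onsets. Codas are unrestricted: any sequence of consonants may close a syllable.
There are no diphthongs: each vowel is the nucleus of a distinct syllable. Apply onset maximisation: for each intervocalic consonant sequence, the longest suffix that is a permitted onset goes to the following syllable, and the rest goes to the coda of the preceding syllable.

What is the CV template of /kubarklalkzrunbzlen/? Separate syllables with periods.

CV.CVC.CCVCC.CCVCC.CCVC

Nuclei (vowels): u, a, a, u, e → 5 syllables.
Between /u/ (V1) and /a/ (V2): /b/ → onset of the next syllable (single consonants are always licit onsets).
Between /a/ (V2) and /a/ (V3): /rkl/; trying suffixes from longest down, /kl/ is the first permitted one, so coda /r/ | onset /kl/.
Between /a/ (V3) and /u/ (V4): cluster /lkzr/ — the longest permitted-onset suffix is /zr/; onset = /zr/, preceding coda = /lk/.
Between /u/ (V4) and /e/ (V5): /nbzl/ splits as /nb/ + /zl/ (/zl/ is the longest suffix that is a licit onset).
Putting it together: ku.bar.klalk.zrunb.zlen.
Mapping each syllable to C/V: /ku/ → CV, /bar/ → CVC, /klalk/ → CCVCC, /zrunb/ → CCVCC, /zlen/ → CCVC.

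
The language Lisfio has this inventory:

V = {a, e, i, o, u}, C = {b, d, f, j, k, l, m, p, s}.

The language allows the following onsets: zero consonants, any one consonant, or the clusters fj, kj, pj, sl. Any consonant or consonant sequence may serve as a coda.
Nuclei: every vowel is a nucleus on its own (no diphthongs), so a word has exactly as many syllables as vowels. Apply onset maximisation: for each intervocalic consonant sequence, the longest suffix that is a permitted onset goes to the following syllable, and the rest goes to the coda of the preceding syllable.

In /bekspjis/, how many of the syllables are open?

Vowels present: e, i; each is a nucleus, giving 2 syllables.
/e…i/ gap (V1→V2): cluster /kspj/ — the longest permitted-onset suffix is /pj/; onset = /pj/, preceding coda = /ks/.
Putting it together: beks.pjis.
Classifying each syllable: /beks/ (closed), /pjis/ (closed).
Open syllables: 0.

0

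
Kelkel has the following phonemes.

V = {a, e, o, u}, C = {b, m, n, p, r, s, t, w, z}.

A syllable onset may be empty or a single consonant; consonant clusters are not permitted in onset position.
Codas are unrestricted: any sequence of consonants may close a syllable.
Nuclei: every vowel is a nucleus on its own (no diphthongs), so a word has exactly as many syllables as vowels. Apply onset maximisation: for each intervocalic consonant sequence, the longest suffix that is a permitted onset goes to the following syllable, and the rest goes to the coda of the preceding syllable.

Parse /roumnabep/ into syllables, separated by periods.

Vowels present: o, u, a, e; each is a nucleus, giving 4 syllables.
V1 /o/ – V2 /u/: hiatus — the boundary sits between the two vowels.
V2 /u/ – V3 /a/: /mn/; trying suffixes from longest down, /n/ is the first permitted one, so coda /m/ | onset /n/.
V3 /a/ – V4 /e/: /b/ is a single consonant, so it becomes the next onset.

ro.um.na.bep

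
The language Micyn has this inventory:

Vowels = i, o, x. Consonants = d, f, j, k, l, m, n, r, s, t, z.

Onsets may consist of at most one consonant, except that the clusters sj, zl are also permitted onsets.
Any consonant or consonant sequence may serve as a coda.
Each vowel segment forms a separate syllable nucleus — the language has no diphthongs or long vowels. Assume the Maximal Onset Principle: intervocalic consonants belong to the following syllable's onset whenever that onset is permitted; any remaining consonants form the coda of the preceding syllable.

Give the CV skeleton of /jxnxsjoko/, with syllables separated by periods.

Vowels present: x, x, o, o; each is a nucleus, giving 4 syllables.
V1 /x/ – V2 /x/: /n/ → onset of the next syllable (single consonants are always licit onsets).
V2 /x/ – V3 /o/: /sj/ is a licit onset in full, so it all attaches to the next syllable.
V3 /o/ – V4 /o/: just /k/ — single C goes to the following onset.
Syllabification: jx.nx.sjo.ko.
Mapping each syllable to C/V: /jx/ → CV, /nx/ → CV, /sjo/ → CCV, /ko/ → CV.

CV.CV.CCV.CV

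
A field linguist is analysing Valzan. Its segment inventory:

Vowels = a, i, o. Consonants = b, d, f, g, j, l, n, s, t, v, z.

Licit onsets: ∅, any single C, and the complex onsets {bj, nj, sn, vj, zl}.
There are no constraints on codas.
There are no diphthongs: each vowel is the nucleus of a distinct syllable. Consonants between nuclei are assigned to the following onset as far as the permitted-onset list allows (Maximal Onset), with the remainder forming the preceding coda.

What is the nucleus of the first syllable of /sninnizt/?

Vowels present: i, i; each is a nucleus, giving 2 syllables.
The first nucleus (vowel 1 from the left) is /i/.

i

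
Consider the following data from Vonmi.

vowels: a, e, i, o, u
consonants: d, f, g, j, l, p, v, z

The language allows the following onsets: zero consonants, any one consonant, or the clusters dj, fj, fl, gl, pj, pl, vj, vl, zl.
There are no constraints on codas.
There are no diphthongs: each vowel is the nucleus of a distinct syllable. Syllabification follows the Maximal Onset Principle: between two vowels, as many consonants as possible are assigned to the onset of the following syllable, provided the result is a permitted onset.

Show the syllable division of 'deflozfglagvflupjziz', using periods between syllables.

Vowels present: e, o, a, u, i; each is a nucleus, giving 5 syllables.
σ1/σ2 boundary: /fl/ — entire cluster is a permitted onset → onset /fl/, coda ∅.
σ2/σ3 boundary: /zfgl/ splits as /zf/ + /gl/ (/gl/ is the longest suffix that is a licit onset).
σ3/σ4 boundary: /gvfl/ — longest licit onset from the right is /fl/, leaving /gv/ as coda.
σ4/σ5 boundary: /pjz/; trying suffixes from longest down, /z/ is the first permitted one, so coda /pj/ | onset /z/.

de.flozf.glagv.flupj.ziz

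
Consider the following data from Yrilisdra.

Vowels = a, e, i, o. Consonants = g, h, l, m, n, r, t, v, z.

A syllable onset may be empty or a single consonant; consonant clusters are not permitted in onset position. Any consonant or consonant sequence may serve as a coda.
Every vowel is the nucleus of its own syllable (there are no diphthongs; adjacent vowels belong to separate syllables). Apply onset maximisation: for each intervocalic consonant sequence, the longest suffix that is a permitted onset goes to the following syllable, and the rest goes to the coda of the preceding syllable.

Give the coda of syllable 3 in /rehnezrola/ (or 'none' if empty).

Nuclei (vowels): e, e, o, a → 4 syllables.
σ1/σ2 boundary: /hn/; trying suffixes from longest down, /n/ is the first permitted one, so coda /h/ | onset /n/.
σ2/σ3 boundary: cluster /zr/ — the longest permitted-onset suffix is /r/; onset = /r/, preceding coda = /z/.
σ3/σ4 boundary: /l/ is a single consonant, so it becomes the next onset.
Result: reh.nez.ro.la.
Syllable 3 is /ro/: onset /r/, nucleus /o/, coda ∅.

none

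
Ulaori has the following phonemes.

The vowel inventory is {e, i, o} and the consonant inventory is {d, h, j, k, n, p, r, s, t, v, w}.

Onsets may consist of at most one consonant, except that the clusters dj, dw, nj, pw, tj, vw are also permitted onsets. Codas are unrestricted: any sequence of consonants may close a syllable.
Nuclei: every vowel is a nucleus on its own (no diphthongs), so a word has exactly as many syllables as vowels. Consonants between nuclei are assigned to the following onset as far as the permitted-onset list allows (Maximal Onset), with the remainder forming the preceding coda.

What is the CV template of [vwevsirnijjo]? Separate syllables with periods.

Vowels present: e, i, i, o; each is a nucleus, giving 4 syllables.
/e…i/ gap (V1→V2): /vs/ — longest licit onset from the right is /s/, leaving /v/ as coda.
/i…i/ gap (V2→V3): /rn/ — longest licit onset from the right is /n/, leaving /r/ as coda.
/i…o/ gap (V3→V4): /jj/; trying suffixes from longest down, /j/ is the first permitted one, so coda /j/ | onset /j/.
Syllabification: vwev.sir.nij.jo.
Mapping each syllable to C/V: /vwev/ → CCVC, /sir/ → CVC, /nij/ → CVC, /jo/ → CV.

CCVC.CVC.CVC.CV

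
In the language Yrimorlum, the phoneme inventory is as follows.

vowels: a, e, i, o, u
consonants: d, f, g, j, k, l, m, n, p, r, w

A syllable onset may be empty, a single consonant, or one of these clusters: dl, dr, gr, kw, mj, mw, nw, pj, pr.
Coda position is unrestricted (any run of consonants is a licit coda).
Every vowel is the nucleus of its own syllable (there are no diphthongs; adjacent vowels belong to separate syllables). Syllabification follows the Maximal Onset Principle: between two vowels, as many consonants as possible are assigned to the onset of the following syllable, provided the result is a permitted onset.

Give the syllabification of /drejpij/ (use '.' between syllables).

Vowels present: e, i; each is a nucleus, giving 2 syllables.
Between /e/ (V1) and /i/ (V2): /jp/; trying suffixes from longest down, /p/ is the first permitted one, so coda /j/ | onset /p/.

drej.pij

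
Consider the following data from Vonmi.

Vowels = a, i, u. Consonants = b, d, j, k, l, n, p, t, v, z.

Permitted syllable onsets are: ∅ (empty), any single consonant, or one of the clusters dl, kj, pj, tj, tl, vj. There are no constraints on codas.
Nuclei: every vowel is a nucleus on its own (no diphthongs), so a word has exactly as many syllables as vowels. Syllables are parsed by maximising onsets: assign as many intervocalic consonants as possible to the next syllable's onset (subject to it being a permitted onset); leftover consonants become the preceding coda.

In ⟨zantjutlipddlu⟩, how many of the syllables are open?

2

Nuclei (vowels): a, u, i, u → 4 syllables.
Between /a/ (V1) and /u/ (V2): cluster /ntj/ — the longest permitted-onset suffix is /tj/; onset = /tj/, preceding coda = /n/.
Between /u/ (V2) and /i/ (V3): /tl/ — entire cluster is a permitted onset → onset /tl/, coda ∅.
Between /i/ (V3) and /u/ (V4): /pddl/ splits as /pd/ + /dl/ (/dl/ is the longest suffix that is a licit onset).
Result: zan.tju.tlipd.dlu.
Classifying each syllable: /zan/ (closed), /tju/ (open), /tlipd/ (closed), /dlu/ (open).
Open syllables: 2.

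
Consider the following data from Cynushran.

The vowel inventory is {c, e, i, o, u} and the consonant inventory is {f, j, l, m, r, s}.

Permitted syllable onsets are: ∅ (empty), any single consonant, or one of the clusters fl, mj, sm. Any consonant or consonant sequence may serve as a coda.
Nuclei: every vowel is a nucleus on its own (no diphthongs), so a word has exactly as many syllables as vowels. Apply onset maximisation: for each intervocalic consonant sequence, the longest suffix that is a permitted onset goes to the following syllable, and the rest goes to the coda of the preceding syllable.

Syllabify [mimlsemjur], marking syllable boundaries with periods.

The vowels are i, e, u — 3 nuclei, so 3 syllables.
σ1/σ2 boundary: /mls/ — longest licit onset from the right is /s/, leaving /ml/ as coda.
σ2/σ3 boundary: cluster /mj/ — /mj/ is itself a permitted onset, so the whole cluster goes right; preceding coda = ∅.

miml.se.mjur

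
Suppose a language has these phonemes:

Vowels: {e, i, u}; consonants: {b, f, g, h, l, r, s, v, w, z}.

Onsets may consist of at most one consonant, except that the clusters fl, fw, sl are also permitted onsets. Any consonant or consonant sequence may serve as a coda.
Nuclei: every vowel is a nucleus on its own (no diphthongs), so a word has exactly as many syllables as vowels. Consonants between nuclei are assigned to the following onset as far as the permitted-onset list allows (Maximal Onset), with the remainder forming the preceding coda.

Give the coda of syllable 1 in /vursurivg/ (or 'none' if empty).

The vowels are u, u, i — 3 nuclei, so 3 syllables.
Between /u/ (V1) and /u/ (V2): /rs/ — longest licit onset from the right is /s/, leaving /r/ as coda.
Between /u/ (V2) and /i/ (V3): /r/ is a single consonant, so it becomes the next onset.
Result: vur.su.rivg.
Syllable 1 is /vur/: onset /v/, nucleus /u/, coda /r/.

r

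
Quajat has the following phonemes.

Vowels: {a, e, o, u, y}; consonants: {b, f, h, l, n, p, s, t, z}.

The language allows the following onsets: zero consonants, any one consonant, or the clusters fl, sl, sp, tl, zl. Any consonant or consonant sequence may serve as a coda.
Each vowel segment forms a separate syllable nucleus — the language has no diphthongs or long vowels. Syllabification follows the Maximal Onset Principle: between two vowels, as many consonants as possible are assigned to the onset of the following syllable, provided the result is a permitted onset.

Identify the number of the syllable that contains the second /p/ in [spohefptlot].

Nuclei (vowels): o, e, o → 3 syllables.
σ1/σ2 boundary: /h/ → onset of the next syllable (single consonants are always licit onsets).
σ2/σ3 boundary: /fptl/ splits as /fp/ + /tl/ (/tl/ is the longest suffix that is a licit onset).
Result: spo.hefp.tlot.
The second /p/ is in the coda of syllable 2 (/hefp/).

2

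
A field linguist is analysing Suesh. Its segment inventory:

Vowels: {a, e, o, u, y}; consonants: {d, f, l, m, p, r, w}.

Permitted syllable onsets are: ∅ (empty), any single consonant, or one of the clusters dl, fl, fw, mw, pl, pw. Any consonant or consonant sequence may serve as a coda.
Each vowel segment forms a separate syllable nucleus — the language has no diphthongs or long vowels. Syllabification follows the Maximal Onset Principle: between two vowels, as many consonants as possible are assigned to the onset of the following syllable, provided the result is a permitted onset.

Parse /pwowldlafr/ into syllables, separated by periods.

The vowels are o, a — 2 nuclei, so 2 syllables.
Between /o/ (V1) and /a/ (V2): /wldl/ splits as /wl/ + /dl/ (/dl/ is the longest suffix that is a licit onset).

pwowl.dlafr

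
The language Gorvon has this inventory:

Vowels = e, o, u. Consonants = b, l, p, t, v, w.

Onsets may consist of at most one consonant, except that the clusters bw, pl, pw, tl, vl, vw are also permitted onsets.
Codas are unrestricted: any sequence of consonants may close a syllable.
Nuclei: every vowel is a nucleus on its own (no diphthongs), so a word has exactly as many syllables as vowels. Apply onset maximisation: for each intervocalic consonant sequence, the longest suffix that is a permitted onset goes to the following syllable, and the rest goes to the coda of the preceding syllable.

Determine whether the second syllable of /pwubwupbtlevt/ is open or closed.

Nuclei (vowels): u, u, e → 3 syllables.
/u…u/ gap (V1→V2): cluster /bw/ — /bw/ is itself a permitted onset, so the whole cluster goes right; preceding coda = ∅.
/u…e/ gap (V2→V3): /pbtl/ — longest licit onset from the right is /tl/, leaving /pb/ as coda.
Result: pwu.bwupb.tlevt.
Syllable 2 is /bwupb/ with coda /pb/, so it is closed.

closed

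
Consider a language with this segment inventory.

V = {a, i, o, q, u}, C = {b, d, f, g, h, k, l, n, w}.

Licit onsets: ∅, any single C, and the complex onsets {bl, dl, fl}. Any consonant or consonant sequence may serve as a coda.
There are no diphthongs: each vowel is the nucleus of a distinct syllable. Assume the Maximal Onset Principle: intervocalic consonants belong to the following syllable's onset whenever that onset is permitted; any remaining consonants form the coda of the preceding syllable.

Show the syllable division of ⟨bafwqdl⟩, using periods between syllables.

baf.wqdl

Nuclei (vowels): a, q → 2 syllables.
σ1/σ2 boundary: /fw/ splits as /f/ + /w/ (/w/ is the longest suffix that is a licit onset).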